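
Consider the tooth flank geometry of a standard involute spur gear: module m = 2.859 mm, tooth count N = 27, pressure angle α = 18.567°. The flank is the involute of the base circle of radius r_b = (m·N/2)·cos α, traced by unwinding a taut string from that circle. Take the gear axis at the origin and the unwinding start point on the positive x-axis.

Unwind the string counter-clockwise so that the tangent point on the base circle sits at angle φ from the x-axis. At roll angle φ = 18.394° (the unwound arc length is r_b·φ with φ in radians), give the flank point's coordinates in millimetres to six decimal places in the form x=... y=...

x=38.424759 y=0.399384

pitch radius r_p = m·N/2 = 2.859·27/2 = 38.596500
base radius r_b = r_p·cos α = 38.596500·cos 18.567° = 36.587628
roll angle φ = 18.394° = 0.32103586 rad
x = r_b·(cos φ + φ·sin φ) = 36.587628·(0.94890906 + 0.32103586·0.31554967) = 38.424759
y = r_b·(sin φ − φ·cos φ) = 36.587628·(0.31554967 − 0.32103586·0.94890906) = 0.399384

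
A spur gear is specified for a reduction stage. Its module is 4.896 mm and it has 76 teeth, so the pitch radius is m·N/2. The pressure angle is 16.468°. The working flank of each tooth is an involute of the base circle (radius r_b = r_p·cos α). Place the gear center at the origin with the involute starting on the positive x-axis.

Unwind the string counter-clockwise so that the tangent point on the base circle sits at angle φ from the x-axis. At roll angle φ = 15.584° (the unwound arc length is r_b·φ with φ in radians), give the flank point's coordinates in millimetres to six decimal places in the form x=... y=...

pitch radius r_p = m·N/2 = 4.896·76/2 = 186.048000
base radius r_b = r_p·cos α = 186.048000·cos 16.468° = 178.415978
roll angle φ = 15.584° = 0.27199211 rad
x = r_b·(cos φ + φ·sin φ) = 178.415978·(0.96323763 + 0.27199211·0.26865084) = 184.894001
y = r_b·(sin φ − φ·cos φ) = 178.415978·(0.26865084 − 0.27199211·0.96323763) = 1.187860

x=184.894001 y=1.187860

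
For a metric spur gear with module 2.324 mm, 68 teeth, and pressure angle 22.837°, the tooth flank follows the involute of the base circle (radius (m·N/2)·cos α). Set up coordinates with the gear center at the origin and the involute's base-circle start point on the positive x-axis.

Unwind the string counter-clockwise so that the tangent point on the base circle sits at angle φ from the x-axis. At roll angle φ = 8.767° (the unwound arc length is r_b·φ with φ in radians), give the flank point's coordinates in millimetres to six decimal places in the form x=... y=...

pitch radius r_p = m·N/2 = 2.324·68/2 = 79.016000
base radius r_b = r_p·cos α = 79.016000·cos 22.837° = 72.822150
roll angle φ = 8.767° = 0.15301302 rad
x = r_b·(cos φ + φ·sin φ) = 72.822150·(0.98831633 + 0.15301302·0.15241663) = 73.669659
y = r_b·(sin φ − φ·cos φ) = 72.822150·(0.15241663 − 0.15301302·0.98831633) = 0.086758

x=73.669659 y=0.086758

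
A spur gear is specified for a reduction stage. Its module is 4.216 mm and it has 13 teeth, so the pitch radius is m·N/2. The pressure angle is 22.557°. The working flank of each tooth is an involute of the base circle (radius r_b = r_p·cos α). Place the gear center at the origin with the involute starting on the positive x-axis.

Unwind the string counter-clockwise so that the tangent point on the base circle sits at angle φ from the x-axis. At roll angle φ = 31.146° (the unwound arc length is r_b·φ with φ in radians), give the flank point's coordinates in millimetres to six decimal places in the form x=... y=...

pitch radius r_p = m·N/2 = 4.216·13/2 = 27.404000
base radius r_b = r_p·cos α = 27.404000·cos 22.557° = 25.307549
roll angle φ = 31.146° = 0.54360025 rad
x = r_b·(cos φ + φ·sin φ) = 25.307549·(0.85585211 + 0.54360025·0.51722062) = 28.775022
y = r_b·(sin φ − φ·cos φ) = 25.307549·(0.51722062 − 0.54360025·0.85585211) = 1.315466

x=28.775022 y=1.315466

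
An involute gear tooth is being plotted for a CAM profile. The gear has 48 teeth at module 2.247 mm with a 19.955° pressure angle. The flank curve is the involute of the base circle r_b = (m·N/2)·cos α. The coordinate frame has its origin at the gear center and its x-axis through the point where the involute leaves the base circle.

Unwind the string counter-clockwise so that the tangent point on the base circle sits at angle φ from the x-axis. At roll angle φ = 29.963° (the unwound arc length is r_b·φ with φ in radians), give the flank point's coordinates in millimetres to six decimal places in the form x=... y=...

x=57.154843 y=2.351078

pitch radius r_p = m·N/2 = 2.247·48/2 = 53.928000
base radius r_b = r_p·cos α = 53.928000·cos 19.955° = 50.690214
roll angle φ = 29.963° = 0.52295300 rad
x = r_b·(cos φ + φ·sin φ) = 50.690214·(0.86634811 + 0.52295300·0.49944064) = 57.154843
y = r_b·(sin φ − φ·cos φ) = 50.690214·(0.49944064 − 0.52295300·0.86634811) = 2.351078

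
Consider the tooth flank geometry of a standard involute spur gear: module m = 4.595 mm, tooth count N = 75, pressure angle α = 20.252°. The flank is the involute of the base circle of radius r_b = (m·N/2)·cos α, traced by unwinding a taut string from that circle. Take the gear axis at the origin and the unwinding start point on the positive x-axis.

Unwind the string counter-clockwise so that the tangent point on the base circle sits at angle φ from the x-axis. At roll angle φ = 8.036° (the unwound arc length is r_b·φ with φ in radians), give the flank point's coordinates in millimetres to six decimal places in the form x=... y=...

pitch radius r_p = m·N/2 = 4.595·75/2 = 172.312500
base radius r_b = r_p·cos α = 172.312500·cos 20.252° = 161.660013
roll angle φ = 8.036° = 0.14025466 rad
x = r_b·(cos φ + φ·sin φ) = 161.660013·(0.99018043 + 0.14025466·0.13979528) = 163.242239
y = r_b·(sin φ − φ·cos φ) = 161.660013·(0.13979528 − 0.14025466·0.99018043) = 0.148381

x=163.242239 y=0.148381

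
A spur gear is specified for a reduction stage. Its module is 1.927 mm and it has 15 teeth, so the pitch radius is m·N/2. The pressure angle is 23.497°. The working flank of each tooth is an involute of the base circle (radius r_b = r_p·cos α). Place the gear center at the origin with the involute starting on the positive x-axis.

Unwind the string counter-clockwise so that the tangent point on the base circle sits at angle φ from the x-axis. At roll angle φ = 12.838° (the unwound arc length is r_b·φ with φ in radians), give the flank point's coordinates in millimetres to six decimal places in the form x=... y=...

pitch radius r_p = m·N/2 = 1.927·15/2 = 14.452500
base radius r_b = r_p·cos α = 14.452500·cos 23.497° = 13.254112
roll angle φ = 12.838° = 0.22406537 rad
x = r_b·(cos φ + φ·sin φ) = 13.254112·(0.97500220 + 0.22406537·0.22219519) = 13.582661
y = r_b·(sin φ − φ·cos φ) = 13.254112·(0.22219519 − 0.22406537·0.97500220) = 0.049451

x=13.582661 y=0.049451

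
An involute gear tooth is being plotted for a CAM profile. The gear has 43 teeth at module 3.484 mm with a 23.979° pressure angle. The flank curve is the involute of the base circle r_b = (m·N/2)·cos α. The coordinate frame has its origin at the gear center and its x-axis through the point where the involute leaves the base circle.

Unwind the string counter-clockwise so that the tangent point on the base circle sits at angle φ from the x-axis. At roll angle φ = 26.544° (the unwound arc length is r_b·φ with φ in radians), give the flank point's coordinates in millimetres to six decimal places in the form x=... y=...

x=75.396493 y=2.220126

pitch radius r_p = m·N/2 = 3.484·43/2 = 74.906000
base radius r_b = r_p·cos α = 74.906000·cos 23.979° = 68.441198
roll angle φ = 26.544° = 0.46328020 rad
x = r_b·(cos φ + φ·sin φ) = 68.441198·(0.89459144 + 0.46328020·0.44688494) = 75.396493
y = r_b·(sin φ − φ·cos φ) = 68.441198·(0.44688494 − 0.46328020·0.89459144) = 2.220126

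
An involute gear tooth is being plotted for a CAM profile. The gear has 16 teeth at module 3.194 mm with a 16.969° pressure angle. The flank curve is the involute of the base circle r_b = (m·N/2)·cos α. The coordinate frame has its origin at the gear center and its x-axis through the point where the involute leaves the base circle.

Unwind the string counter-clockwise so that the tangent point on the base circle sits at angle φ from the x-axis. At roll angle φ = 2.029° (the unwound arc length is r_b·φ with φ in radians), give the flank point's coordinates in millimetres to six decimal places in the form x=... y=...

pitch radius r_p = m·N/2 = 3.194·16/2 = 25.552000
base radius r_b = r_p·cos α = 25.552000·cos 16.969° = 24.439538
roll angle φ = 2.029° = 0.03541273 rad
x = r_b·(cos φ + φ·sin φ) = 24.439538·(0.99937303 + 0.03541273·0.03540533) = 24.454857
y = r_b·(sin φ − φ·cos φ) = 24.439538·(0.03540533 − 0.03541273·0.99937303) = 0.000362

x=24.454857 y=0.000362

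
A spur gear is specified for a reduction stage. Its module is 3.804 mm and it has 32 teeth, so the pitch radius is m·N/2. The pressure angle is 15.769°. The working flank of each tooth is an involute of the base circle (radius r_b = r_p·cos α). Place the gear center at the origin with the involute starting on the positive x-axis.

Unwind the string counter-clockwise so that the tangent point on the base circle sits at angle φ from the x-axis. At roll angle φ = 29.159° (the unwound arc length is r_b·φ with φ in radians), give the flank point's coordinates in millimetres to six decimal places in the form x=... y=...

pitch radius r_p = m·N/2 = 3.804·32/2 = 60.864000
base radius r_b = r_p·cos α = 60.864000·cos 15.769° = 58.573394
roll angle φ = 29.159° = 0.50892056 rad
x = r_b·(cos φ + φ·sin φ) = 58.573394·(0.87327096 + 0.50892056·0.48723488) = 65.674528
y = r_b·(sin φ − φ·cos φ) = 58.573394·(0.48723488 − 0.50892056·0.87327096) = 2.507488

x=65.674528 y=2.507488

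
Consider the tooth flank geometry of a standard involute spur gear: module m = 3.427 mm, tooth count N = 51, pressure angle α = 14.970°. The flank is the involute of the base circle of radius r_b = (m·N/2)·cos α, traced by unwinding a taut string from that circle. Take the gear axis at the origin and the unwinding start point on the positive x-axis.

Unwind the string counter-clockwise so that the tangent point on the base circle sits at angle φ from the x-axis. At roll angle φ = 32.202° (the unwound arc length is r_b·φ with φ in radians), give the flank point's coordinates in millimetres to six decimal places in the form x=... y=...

x=96.721678 y=4.839911

pitch radius r_p = m·N/2 = 3.427·51/2 = 87.388500
base radius r_b = r_p·cos α = 87.388500·cos 14.970° = 84.422640
roll angle φ = 32.202° = 0.56203093 rad
x = r_b·(cos φ + φ·sin φ) = 84.422640·(0.84617456 + 0.56203093·0.53290581) = 96.721678
y = r_b·(sin φ − φ·cos φ) = 84.422640·(0.53290581 − 0.56203093·0.84617456) = 4.839911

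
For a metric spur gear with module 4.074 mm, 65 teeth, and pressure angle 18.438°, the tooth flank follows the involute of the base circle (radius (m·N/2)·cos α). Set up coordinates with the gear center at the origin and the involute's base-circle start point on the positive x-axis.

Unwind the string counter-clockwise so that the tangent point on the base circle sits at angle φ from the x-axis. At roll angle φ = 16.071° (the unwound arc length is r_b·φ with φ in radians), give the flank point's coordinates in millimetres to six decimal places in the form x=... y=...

pitch radius r_p = m·N/2 = 4.074·65/2 = 132.405000
base radius r_b = r_p·cos α = 132.405000·cos 18.438° = 125.608182
roll angle φ = 16.071° = 0.28049186 rad
x = r_b·(cos φ + φ·sin φ) = 125.608182·(0.96091939 + 0.28049186·0.27682832) = 130.452574
y = r_b·(sin φ − φ·cos φ) = 125.608182·(0.27682832 − 0.28049186·0.96091939) = 0.916720

x=130.452574 y=0.916720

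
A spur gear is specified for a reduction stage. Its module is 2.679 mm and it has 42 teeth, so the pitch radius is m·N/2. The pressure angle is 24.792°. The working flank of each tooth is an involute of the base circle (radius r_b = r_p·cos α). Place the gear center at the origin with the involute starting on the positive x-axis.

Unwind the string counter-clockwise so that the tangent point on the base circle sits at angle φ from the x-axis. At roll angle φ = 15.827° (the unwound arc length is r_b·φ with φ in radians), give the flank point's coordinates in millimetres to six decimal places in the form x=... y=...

x=52.985527 y=0.356114

pitch radius r_p = m·N/2 = 2.679·42/2 = 56.259000
base radius r_b = r_p·cos α = 56.259000·cos 24.792° = 51.073948
roll angle φ = 15.827° = 0.27623326 rad
x = r_b·(cos φ + φ·sin φ) = 51.073948·(0.96208958 + 0.27623326·0.27273365) = 52.985527
y = r_b·(sin φ − φ·cos φ) = 51.073948·(0.27273365 − 0.27623326·0.96208958) = 0.356114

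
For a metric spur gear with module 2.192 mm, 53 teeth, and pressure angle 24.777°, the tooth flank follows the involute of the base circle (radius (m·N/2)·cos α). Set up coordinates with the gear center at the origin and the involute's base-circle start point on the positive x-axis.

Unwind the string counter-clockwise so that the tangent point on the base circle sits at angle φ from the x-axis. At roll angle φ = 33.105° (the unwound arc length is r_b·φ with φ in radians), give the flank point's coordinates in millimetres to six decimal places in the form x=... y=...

pitch radius r_p = m·N/2 = 2.192·53/2 = 58.088000
base radius r_b = r_p·cos α = 58.088000·cos 24.777° = 52.740755
roll angle φ = 33.105° = 0.57779125 rad
x = r_b·(cos φ + φ·sin φ) = 52.740755·(0.83767106 + 0.57779125·0.54617506) = 60.823077
y = r_b·(sin φ − φ·cos φ) = 52.740755·(0.54617506 − 0.57779125·0.83767106) = 3.279212

x=60.823077 y=3.279212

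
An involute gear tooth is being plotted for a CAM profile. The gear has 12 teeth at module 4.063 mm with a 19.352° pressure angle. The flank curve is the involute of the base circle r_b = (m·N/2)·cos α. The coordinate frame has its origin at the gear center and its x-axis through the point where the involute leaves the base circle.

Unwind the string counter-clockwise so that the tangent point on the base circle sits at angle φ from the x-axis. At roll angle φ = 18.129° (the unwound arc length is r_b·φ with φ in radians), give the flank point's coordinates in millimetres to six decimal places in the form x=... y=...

pitch radius r_p = m·N/2 = 4.063·12/2 = 24.378000
base radius r_b = r_p·cos α = 24.378000·cos 19.352° = 23.000658
roll angle φ = 18.129° = 0.31641074 rad
x = r_b·(cos φ + φ·sin φ) = 23.000658·(0.95035836 + 0.31641074·0.31115749) = 24.123364
y = r_b·(sin φ − φ·cos φ) = 23.000658·(0.31115749 − 0.31641074·0.95035836) = 0.240446

x=24.123364 y=0.240446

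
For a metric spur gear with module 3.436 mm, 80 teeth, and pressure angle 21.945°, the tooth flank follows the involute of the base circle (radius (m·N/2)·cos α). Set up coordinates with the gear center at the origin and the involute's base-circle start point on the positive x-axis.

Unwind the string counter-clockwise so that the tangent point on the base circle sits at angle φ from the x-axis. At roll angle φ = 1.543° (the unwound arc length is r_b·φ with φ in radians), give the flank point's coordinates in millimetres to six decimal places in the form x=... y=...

pitch radius r_p = m·N/2 = 3.436·80/2 = 137.440000
base radius r_b = r_p·cos α = 137.440000·cos 21.945° = 127.481513
roll angle φ = 1.543° = 0.02693043 rad
x = r_b·(cos φ + φ·sin φ) = 127.481513·(0.99963740 + 0.02693043·0.02692718) = 127.527733
y = r_b·(sin φ − φ·cos φ) = 127.481513·(0.02692718 − 0.02693043·0.99963740) = 0.000830

x=127.527733 y=0.000830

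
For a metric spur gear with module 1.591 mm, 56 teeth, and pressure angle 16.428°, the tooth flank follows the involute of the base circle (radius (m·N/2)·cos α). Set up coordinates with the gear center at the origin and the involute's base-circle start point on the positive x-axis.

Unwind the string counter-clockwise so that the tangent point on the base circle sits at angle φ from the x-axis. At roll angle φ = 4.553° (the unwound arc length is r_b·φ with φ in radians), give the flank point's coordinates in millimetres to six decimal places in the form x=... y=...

x=42.864065 y=0.007143

pitch radius r_p = m·N/2 = 1.591·56/2 = 44.548000
base radius r_b = r_p·cos α = 44.548000·cos 16.428° = 42.729367
roll angle φ = 4.553° = 0.07946484 rad
x = r_b·(cos φ + φ·sin φ) = 42.729367·(0.99684433 + 0.07946484·0.07938123) = 42.864065
y = r_b·(sin φ − φ·cos φ) = 42.729367·(0.07938123 − 0.07946484·0.99684433) = 0.007143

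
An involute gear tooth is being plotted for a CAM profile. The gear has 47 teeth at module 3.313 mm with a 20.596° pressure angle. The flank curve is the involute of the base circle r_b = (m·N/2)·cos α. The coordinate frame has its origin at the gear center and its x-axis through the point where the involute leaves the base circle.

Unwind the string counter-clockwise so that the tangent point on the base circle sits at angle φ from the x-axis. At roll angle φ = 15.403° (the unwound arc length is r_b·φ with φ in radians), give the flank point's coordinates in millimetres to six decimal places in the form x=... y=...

x=75.465442 y=0.468586

pitch radius r_p = m·N/2 = 3.313·47/2 = 77.855500
base radius r_b = r_p·cos α = 77.855500·cos 20.596° = 72.879295
roll angle φ = 15.403° = 0.26883306 rad
x = r_b·(cos φ + φ·sin φ) = 72.879295·(0.96408150 + 0.26883306·0.26560660) = 75.465442
y = r_b·(sin φ − φ·cos φ) = 72.879295·(0.26560660 − 0.26883306·0.96408150) = 0.468586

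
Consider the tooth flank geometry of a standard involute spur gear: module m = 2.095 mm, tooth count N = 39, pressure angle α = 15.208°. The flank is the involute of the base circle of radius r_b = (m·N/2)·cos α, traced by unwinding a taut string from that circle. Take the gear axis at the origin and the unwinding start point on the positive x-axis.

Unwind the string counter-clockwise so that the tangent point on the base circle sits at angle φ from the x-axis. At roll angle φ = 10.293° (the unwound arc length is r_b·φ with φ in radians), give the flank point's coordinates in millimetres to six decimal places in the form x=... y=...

pitch radius r_p = m·N/2 = 2.095·39/2 = 40.852500
base radius r_b = r_p·cos α = 40.852500·cos 15.208° = 39.421840
roll angle φ = 10.293° = 0.17964674 rad
x = r_b·(cos φ + φ·sin φ) = 39.421840·(0.98390688 + 0.17964674·0.17868201) = 40.052847
y = r_b·(sin φ − φ·cos φ) = 39.421840·(0.17868201 − 0.17964674·0.98390688) = 0.075940

x=40.052847 y=0.075940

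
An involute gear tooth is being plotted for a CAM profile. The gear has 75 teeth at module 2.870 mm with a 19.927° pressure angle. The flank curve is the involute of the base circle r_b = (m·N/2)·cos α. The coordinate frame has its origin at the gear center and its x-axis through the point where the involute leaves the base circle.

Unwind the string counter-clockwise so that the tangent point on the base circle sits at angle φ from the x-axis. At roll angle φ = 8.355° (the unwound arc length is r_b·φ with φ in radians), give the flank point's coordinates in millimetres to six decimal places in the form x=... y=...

x=102.251289 y=0.104358

pitch radius r_p = m·N/2 = 2.870·75/2 = 107.625000
base radius r_b = r_p·cos α = 107.625000·cos 19.927° = 101.181235
roll angle φ = 8.355° = 0.14582226 rad
x = r_b·(cos φ + φ·sin φ) = 101.181235·(0.98938676 + 0.14582226·0.14530601) = 102.251289
y = r_b·(sin φ − φ·cos φ) = 101.181235·(0.14530601 − 0.14582226·0.98938676) = 0.104358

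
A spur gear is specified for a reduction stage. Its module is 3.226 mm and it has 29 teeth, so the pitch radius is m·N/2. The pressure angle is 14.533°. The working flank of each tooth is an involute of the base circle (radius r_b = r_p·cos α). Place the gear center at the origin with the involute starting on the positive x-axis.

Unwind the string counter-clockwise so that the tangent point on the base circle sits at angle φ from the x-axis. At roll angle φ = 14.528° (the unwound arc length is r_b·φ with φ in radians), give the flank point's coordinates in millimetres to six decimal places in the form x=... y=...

pitch radius r_p = m·N/2 = 3.226·29/2 = 46.777000
base radius r_b = r_p·cos α = 46.777000·cos 14.533° = 45.280289
roll angle φ = 14.528° = 0.25356143 rad
x = r_b·(cos φ + φ·sin φ) = 45.280289·(0.96802517 + 0.25356143·0.25085310) = 46.712588
y = r_b·(sin φ − φ·cos φ) = 45.280289·(0.25085310 − 0.25356143·0.96802517) = 0.244480

x=46.712588 y=0.244480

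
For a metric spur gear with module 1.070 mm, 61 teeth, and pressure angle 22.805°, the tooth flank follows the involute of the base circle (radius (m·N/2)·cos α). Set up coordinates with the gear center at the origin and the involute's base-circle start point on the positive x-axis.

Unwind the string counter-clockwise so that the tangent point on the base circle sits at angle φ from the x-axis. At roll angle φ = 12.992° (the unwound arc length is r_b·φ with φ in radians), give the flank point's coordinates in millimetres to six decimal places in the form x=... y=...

x=30.847399 y=0.116316

pitch radius r_p = m·N/2 = 1.070·61/2 = 32.635000
base radius r_b = r_p·cos α = 32.635000·cos 22.805° = 30.083900
roll angle φ = 12.992° = 0.22675318 rad
x = r_b·(cos φ + φ·sin φ) = 30.083900·(0.97440146 + 0.22675318·0.22481500) = 30.847399
y = r_b·(sin φ − φ·cos φ) = 30.083900·(0.22481500 − 0.22675318·0.97440146) = 0.116316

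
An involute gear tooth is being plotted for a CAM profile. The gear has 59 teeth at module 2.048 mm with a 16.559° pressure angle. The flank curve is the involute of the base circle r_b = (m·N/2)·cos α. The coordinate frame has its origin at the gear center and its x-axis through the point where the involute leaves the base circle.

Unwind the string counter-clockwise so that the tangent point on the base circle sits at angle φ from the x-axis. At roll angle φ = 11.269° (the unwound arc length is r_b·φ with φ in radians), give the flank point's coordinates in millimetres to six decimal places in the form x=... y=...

pitch radius r_p = m·N/2 = 2.048·59/2 = 60.416000
base radius r_b = r_p·cos α = 60.416000·cos 16.559° = 57.910353
roll angle φ = 11.269° = 0.19668115 rad
x = r_b·(cos φ + φ·sin φ) = 57.910353·(0.98072053 + 0.19668115·0.19541555) = 59.019631
y = r_b·(sin φ − φ·cos φ) = 57.910353·(0.19541555 − 0.19668115·0.98072053) = 0.146299

x=59.019631 y=0.146299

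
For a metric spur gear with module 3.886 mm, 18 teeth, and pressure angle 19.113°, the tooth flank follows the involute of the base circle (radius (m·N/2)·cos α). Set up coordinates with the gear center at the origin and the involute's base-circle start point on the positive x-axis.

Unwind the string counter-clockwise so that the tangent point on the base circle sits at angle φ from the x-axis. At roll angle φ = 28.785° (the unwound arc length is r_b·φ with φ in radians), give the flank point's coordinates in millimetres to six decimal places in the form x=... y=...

x=36.956953 y=1.361845

pitch radius r_p = m·N/2 = 3.886·18/2 = 34.974000
base radius r_b = r_p·cos α = 34.974000·cos 19.113° = 33.046046
roll angle φ = 28.785° = 0.50239303 rad
x = r_b·(cos φ + φ·sin φ) = 33.046046·(0.87643277 + 0.50239303·0.48152424) = 36.956953
y = r_b·(sin φ − φ·cos φ) = 33.046046·(0.48152424 − 0.50239303·0.87643277) = 1.361845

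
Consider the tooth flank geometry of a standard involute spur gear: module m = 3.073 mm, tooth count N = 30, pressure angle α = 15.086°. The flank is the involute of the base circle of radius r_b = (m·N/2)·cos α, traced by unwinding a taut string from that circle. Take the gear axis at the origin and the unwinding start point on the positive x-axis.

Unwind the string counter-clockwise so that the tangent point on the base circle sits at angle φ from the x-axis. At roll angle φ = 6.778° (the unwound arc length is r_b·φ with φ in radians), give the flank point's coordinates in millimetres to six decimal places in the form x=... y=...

pitch radius r_p = m·N/2 = 3.073·30/2 = 46.095000
base radius r_b = r_p·cos α = 46.095000·cos 15.086° = 44.506394
roll angle φ = 6.778° = 0.11829842 rad
x = r_b·(cos φ + φ·sin φ) = 44.506394·(0.99301090 + 0.11829842·0.11802269) = 44.816728
y = r_b·(sin φ − φ·cos φ) = 44.506394·(0.11802269 − 0.11829842·0.99301090) = 0.024526

x=44.816728 y=0.024526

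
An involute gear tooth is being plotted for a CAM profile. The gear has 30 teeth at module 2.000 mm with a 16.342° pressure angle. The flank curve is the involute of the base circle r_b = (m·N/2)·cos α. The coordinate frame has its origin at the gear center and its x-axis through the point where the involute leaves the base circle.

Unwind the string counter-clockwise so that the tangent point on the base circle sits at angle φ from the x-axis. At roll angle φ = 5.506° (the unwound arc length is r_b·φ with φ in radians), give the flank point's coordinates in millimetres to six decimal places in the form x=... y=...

pitch radius r_p = m·N/2 = 2.000·30/2 = 30.000000
base radius r_b = r_p·cos α = 30.000000·cos 16.342° = 28.787979
roll angle φ = 5.506° = 0.09609783 rad
x = r_b·(cos φ + φ·sin φ) = 28.787979·(0.99538616 + 0.09609783·0.09594999) = 28.920598
y = r_b·(sin φ − φ·cos φ) = 28.787979·(0.09594999 − 0.09609783·0.99538616) = 0.008508

x=28.920598 y=0.008508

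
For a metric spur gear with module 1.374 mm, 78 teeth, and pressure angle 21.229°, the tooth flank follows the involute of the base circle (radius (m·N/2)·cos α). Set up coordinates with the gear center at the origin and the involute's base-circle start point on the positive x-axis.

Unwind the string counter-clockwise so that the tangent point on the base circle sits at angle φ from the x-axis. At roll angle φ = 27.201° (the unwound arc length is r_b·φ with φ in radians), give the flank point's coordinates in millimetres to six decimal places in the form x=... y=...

x=55.265416 y=1.741719

pitch radius r_p = m·N/2 = 1.374·78/2 = 53.586000
base radius r_b = r_p·cos α = 53.586000·cos 21.229° = 49.949689
roll angle φ = 27.201° = 0.47474701 rad
x = r_b·(cos φ + φ·sin φ) = 49.949689·(0.88940840 + 0.47474701·0.45711345) = 55.265416
y = r_b·(sin φ − φ·cos φ) = 49.949689·(0.45711345 − 0.47474701·0.88940840) = 1.741719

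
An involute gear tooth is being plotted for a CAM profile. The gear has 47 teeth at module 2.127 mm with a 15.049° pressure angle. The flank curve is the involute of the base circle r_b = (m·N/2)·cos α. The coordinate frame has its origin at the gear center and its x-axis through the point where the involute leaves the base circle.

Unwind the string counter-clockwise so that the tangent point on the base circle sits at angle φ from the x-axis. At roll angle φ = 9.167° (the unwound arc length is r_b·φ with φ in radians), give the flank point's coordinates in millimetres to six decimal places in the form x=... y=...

pitch radius r_p = m·N/2 = 2.127·47/2 = 49.984500
base radius r_b = r_p·cos α = 49.984500·cos 15.049° = 48.270238
roll angle φ = 9.167° = 0.15999433 rad
x = r_b·(cos φ + φ·sin φ) = 48.270238·(0.98722819 + 0.15999433·0.15931261) = 48.884105
y = r_b·(sin φ − φ·cos φ) = 48.270238·(0.15931261 − 0.15999433·0.98722819) = 0.065729

x=48.884105 y=0.065729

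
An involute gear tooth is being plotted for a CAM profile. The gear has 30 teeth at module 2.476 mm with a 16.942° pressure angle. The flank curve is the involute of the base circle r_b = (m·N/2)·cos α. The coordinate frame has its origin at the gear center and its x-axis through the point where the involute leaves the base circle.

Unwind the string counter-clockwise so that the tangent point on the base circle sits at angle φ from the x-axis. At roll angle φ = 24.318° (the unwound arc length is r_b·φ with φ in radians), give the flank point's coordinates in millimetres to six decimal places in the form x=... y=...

pitch radius r_p = m·N/2 = 2.476·30/2 = 37.140000
base radius r_b = r_p·cos α = 37.140000·cos 16.942° = 35.528133
roll angle φ = 24.318° = 0.42442917 rad
x = r_b·(cos φ + φ·sin φ) = 35.528133·(0.91127395 + 0.42442917·0.41180066) = 38.585476
y = r_b·(sin φ − φ·cos φ) = 35.528133·(0.41180066 − 0.42442917·0.91127395) = 0.889249

x=38.585476 y=0.889249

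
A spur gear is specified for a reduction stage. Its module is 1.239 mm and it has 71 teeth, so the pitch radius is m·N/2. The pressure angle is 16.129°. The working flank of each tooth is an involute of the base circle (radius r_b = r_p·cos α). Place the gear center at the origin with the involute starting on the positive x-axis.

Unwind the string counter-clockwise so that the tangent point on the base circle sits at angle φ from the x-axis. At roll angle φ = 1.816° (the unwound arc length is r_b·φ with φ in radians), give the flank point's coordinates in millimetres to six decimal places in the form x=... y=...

pitch radius r_p = m·N/2 = 1.239·71/2 = 43.984500
base radius r_b = r_p·cos α = 43.984500·cos 16.129° = 42.253212
roll angle φ = 1.816° = 0.03169518 rad
x = r_b·(cos φ + φ·sin φ) = 42.253212·(0.99949775 + 0.03169518·0.03168987) = 42.274430
y = r_b·(sin φ − φ·cos φ) = 42.253212·(0.03168987 − 0.03169518·0.99949775) = 0.000448

x=42.274430 y=0.000448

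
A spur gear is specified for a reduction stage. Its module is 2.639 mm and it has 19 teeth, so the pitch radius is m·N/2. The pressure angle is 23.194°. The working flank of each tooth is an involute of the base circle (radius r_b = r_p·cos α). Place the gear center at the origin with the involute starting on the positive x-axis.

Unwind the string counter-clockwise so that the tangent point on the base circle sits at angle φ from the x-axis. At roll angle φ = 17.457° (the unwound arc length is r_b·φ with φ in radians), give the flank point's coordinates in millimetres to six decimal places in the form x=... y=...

pitch radius r_p = m·N/2 = 2.639·19/2 = 25.070500
base radius r_b = r_p·cos α = 25.070500·cos 23.194° = 23.044217
roll angle φ = 17.457° = 0.30468213 rad
x = r_b·(cos φ + φ·sin φ) = 23.044217·(0.95394236 + 0.30468213·0.29998996) = 24.089132
y = r_b·(sin φ − φ·cos φ) = 23.044217·(0.29998996 − 0.30468213·0.95394236) = 0.215251

x=24.089132 y=0.215251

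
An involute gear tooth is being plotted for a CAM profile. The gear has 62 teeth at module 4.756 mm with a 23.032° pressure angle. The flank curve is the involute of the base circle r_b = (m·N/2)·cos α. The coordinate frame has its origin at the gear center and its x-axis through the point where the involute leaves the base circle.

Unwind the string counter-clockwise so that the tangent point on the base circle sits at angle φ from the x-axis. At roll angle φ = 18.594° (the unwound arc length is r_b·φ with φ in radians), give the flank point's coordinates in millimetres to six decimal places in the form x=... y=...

x=142.641248 y=1.529590

pitch radius r_p = m·N/2 = 4.756·62/2 = 147.436000
base radius r_b = r_p·cos α = 147.436000·cos 23.032° = 135.683358
roll angle φ = 18.594° = 0.32452652 rad
x = r_b·(cos φ + φ·sin φ) = 135.683358·(0.94780181 + 0.32452652·0.31886006) = 142.641248
y = r_b·(sin φ − φ·cos φ) = 135.683358·(0.31886006 − 0.32452652·0.94780181) = 1.529590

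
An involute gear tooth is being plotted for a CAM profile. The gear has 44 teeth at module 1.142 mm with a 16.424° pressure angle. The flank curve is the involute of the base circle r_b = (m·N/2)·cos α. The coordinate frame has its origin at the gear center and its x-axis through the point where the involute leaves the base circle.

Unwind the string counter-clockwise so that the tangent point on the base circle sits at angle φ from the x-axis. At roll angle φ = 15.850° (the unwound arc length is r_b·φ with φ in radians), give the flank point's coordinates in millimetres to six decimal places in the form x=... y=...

pitch radius r_p = m·N/2 = 1.142·44/2 = 25.124000
base radius r_b = r_p·cos α = 25.124000·cos 16.424° = 24.098831
roll angle φ = 15.850° = 0.27663469 rad
x = r_b·(cos φ + φ·sin φ) = 24.098831·(0.96198002 + 0.27663469·0.27311984) = 25.003367
y = r_b·(sin φ − φ·cos φ) = 24.098831·(0.27311984 − 0.27663469·0.96198002) = 0.168759

x=25.003367 y=0.168759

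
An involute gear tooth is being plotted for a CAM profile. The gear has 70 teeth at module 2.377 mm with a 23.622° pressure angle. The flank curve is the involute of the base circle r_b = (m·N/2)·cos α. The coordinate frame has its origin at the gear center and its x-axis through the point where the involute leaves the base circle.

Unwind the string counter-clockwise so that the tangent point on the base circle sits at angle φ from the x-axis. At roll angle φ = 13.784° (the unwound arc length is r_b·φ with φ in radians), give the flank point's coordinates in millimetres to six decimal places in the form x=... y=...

pitch radius r_p = m·N/2 = 2.377·70/2 = 83.195000
base radius r_b = r_p·cos α = 83.195000·cos 23.622° = 76.224003
roll angle φ = 13.784° = 0.24057618 rad
x = r_b·(cos φ + φ·sin φ) = 76.224003·(0.97120085 + 0.24057618·0.23826226) = 78.397993
y = r_b·(sin φ − φ·cos φ) = 76.224003·(0.23826226 − 0.24057618·0.97120085) = 0.351733

x=78.397993 y=0.351733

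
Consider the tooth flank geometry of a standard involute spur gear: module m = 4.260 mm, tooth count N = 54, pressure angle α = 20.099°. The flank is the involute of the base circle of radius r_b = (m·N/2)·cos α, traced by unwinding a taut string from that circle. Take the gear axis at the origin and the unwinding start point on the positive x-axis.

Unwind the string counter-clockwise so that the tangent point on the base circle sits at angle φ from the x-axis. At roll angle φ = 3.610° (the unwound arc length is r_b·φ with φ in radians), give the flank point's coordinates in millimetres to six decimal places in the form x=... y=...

pitch radius r_p = m·N/2 = 4.260·54/2 = 115.020000
base radius r_b = r_p·cos α = 115.020000·cos 20.099° = 108.015311
roll angle φ = 3.610° = 0.06300639 rad
x = r_b·(cos φ + φ·sin φ) = 108.015311·(0.99801575 + 0.06300639·0.06296471) = 108.229498
y = r_b·(sin φ − φ·cos φ) = 108.015311·(0.06296471 − 0.06300639·0.99801575) = 0.009002

x=108.229498 y=0.009002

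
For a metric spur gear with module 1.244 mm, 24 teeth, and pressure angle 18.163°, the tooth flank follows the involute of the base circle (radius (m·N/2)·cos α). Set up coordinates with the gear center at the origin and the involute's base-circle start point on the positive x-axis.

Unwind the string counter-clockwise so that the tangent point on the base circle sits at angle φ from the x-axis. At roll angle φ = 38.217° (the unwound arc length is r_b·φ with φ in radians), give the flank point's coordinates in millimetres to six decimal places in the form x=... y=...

x=16.997129 y=1.341648

pitch radius r_p = m·N/2 = 1.244·24/2 = 14.928000
base radius r_b = r_p·cos α = 14.928000·cos 18.163° = 14.184191
roll angle φ = 38.217° = 0.66701248 rad
x = r_b·(cos φ + φ·sin φ) = 14.184191·(0.78567337 + 0.66701248·0.61864154) = 16.997129
y = r_b·(sin φ − φ·cos φ) = 14.184191·(0.61864154 − 0.66701248·0.78567337) = 1.341648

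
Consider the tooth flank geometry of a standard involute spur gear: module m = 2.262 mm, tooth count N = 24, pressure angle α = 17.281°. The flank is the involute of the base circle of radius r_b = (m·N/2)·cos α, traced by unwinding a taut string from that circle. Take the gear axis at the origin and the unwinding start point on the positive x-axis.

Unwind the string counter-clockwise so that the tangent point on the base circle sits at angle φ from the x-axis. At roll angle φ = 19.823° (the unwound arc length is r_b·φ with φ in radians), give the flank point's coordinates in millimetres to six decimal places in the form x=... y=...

pitch radius r_p = m·N/2 = 2.262·24/2 = 27.144000
base radius r_b = r_p·cos α = 27.144000·cos 17.281° = 25.918702
roll angle φ = 19.823° = 0.34597662 rad
x = r_b·(cos φ + φ·sin φ) = 25.918702·(0.94074472 + 0.34597662·0.33911559) = 27.423822
y = r_b·(sin φ − φ·cos φ) = 25.918702·(0.33911559 − 0.34597662·0.94074472) = 0.353529

x=27.423822 y=0.353529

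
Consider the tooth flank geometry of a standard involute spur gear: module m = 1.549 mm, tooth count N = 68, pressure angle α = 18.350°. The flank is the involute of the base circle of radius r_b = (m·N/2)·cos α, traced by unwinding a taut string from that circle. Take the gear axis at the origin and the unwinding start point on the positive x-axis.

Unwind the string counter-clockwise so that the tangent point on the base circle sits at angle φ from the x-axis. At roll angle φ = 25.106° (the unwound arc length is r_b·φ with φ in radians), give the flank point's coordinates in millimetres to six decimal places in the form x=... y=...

pitch radius r_p = m·N/2 = 1.549·68/2 = 52.666000
base radius r_b = r_p·cos α = 52.666000·cos 18.350° = 49.987992
roll angle φ = 25.106° = 0.43818236 rad
x = r_b·(cos φ + φ·sin φ) = 49.987992·(0.90552437 + 0.43818236·0.42429425) = 54.559026
y = r_b·(sin φ − φ·cos φ) = 49.987992·(0.42429425 − 0.43818236·0.90552437) = 1.375142

x=54.559026 y=1.375142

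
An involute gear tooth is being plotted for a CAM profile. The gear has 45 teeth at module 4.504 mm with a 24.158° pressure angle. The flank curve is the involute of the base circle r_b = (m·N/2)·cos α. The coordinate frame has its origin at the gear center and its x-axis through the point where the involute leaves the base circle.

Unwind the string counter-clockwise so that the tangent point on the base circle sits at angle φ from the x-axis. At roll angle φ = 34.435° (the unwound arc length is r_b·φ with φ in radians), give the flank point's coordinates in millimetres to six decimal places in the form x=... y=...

x=107.686084 y=6.452354

pitch radius r_p = m·N/2 = 4.504·45/2 = 101.340000
base radius r_b = r_p·cos α = 101.340000·cos 24.158° = 92.464679
roll angle φ = 34.435° = 0.60100413 rad
x = r_b·(cos φ + φ·sin φ) = 92.464679·(0.82476823 + 0.60100413·0.56547093) = 107.686084
y = r_b·(sin φ − φ·cos φ) = 92.464679·(0.56547093 − 0.60100413·0.82476823) = 6.452354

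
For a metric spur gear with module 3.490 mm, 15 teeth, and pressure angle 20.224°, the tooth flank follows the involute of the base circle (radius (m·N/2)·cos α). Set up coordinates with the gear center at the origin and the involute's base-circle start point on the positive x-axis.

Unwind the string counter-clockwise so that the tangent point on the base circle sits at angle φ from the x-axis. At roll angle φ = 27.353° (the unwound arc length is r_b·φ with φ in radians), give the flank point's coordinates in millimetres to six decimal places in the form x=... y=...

pitch radius r_p = m·N/2 = 3.490·15/2 = 26.175000
base radius r_b = r_p·cos α = 26.175000·cos 20.224° = 24.561267
roll angle φ = 27.353° = 0.47739991 rad
x = r_b·(cos φ + φ·sin φ) = 24.561267·(0.88819259 + 0.47739991·0.45947135) = 27.202688
y = r_b·(sin φ − φ·cos φ) = 24.561267·(0.45947135 − 0.47739991·0.88819259) = 0.870655

x=27.202688 y=0.870655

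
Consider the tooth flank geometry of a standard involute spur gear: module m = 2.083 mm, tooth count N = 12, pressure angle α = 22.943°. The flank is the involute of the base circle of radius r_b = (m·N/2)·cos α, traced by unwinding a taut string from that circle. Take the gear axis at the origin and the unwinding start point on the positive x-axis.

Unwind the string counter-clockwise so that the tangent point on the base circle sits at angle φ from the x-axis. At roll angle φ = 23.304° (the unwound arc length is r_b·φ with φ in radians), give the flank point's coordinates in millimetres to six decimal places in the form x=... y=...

x=12.422307 y=0.253893

pitch radius r_p = m·N/2 = 2.083·12/2 = 12.498000
base radius r_b = r_p·cos α = 12.498000·cos 22.943° = 11.509322
roll angle φ = 23.304° = 0.40673153 rad
x = r_b·(cos φ + φ·sin φ) = 11.509322·(0.91841876 + 0.40673153·0.39560962) = 12.422307
y = r_b·(sin φ − φ·cos φ) = 11.509322·(0.39560962 − 0.40673153·0.91841876) = 0.253893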